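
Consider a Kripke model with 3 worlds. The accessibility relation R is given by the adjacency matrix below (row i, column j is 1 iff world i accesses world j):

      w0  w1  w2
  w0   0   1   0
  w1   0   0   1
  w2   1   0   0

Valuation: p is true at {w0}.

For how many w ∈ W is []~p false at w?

1

w0: successors {w1}; ~p there: w1:T. ✓
w1: successors {w2}; ~p there: w2:T. ✓
w2: successors {w0}; ~p there: w0:F. ✗
Satisfying worlds: {w0, w1}.
So []~p fails at the other 1 world.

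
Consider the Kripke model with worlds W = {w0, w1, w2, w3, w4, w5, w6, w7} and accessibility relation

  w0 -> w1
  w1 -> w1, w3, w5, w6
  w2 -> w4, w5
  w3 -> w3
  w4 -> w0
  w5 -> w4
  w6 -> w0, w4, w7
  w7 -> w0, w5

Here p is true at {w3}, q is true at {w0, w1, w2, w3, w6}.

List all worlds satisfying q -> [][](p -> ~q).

w0: q is T, [][](p -> ~q) is F. ✗
w1: q is T, [][](p -> ~q) is F. ✗
w2: q is T, [][](p -> ~q) is T. ✓
w3: q is T, [][](p -> ~q) is F. ✗
w4: q is F, [][](p -> ~q) is T. ✓
w5: q is F, [][](p -> ~q) is T. ✓
w6: q is T, [][](p -> ~q) is T. ✓
w7: q is F, [][](p -> ~q) is T. ✓

{w2, w4, w5, w6, w7}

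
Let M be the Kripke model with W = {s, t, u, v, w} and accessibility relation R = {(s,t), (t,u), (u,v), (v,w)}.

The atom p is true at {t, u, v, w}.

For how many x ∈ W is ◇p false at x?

s: successors {t}; p there: t:T. ✓
t: successors {u}; p there: u:T. ✓
u: successors {v}; p there: v:T. ✓
v: successors {w}; p there: w:T. ✓
w: no successors, so ◇p fails. ✗
Satisfying worlds: {s, t, u, v}.
So ◇p fails at the other 1 world.

1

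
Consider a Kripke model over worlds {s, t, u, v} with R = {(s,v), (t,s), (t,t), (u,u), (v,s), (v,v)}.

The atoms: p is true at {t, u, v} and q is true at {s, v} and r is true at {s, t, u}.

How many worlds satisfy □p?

s: successors {v}; p there: v:T. ✓
t: successors {s, t}; p there: s:F, t:T. ✗
u: successors {u}; p there: u:T. ✓
v: successors {s, v}; p there: s:F, v:T. ✗
Satisfying worlds: {s, u}.

2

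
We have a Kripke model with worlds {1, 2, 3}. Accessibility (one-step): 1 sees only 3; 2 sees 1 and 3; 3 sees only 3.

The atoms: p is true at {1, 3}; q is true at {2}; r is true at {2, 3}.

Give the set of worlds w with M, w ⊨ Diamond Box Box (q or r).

1: successors {3}; Box Box (q or r) there: 3:T. ✓
2: successors {1, 3}; Box Box (q or r) there: 1:T, 3:T. ✓
3: successors {3}; Box Box (q or r) there: 3:T. ✓

{1, 2, 3}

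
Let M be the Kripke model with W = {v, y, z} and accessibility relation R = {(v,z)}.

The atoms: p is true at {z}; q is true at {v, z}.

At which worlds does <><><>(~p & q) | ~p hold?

{v, y}

v: <><><>(~p & q) is F, ~p is T. ✓
y: <><><>(~p & q) is F, ~p is T. ✓
z: <><><>(~p & q) is F, ~p is F. ✗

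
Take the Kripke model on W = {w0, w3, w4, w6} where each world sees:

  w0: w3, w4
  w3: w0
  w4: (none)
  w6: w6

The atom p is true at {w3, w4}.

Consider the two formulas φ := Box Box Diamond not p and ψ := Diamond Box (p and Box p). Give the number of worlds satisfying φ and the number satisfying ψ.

For Box Box Diamond not p:
w0: successors {w3, w4}; Box Diamond not p there: w3:F, w4:T. ✗
w3: successors {w0}; Box Diamond not p there: w0:F. ✗
w4: no successors, so Box Box Diamond not p holds vacuously. ✓
w6: successors {w6}; Box Diamond not p there: w6:T. ✓
— 2 worlds.
For Diamond Box (p and Box p):
w0: successors {w3, w4}; Box (p and Box p) there: w3:F, w4:T. ✓
w3: successors {w0}; Box (p and Box p) there: w0:F. ✗
w4: no successors, so Diamond Box (p and Box p) fails. ✗
w6: successors {w6}; Box (p and Box p) there: w6:F. ✗
— 1 world.

2 and 1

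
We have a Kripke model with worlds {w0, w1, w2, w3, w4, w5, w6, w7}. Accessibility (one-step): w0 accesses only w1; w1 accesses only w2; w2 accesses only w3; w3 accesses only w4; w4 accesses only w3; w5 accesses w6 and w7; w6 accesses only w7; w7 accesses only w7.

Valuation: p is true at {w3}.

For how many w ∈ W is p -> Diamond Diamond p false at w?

0

w0: p is F, Diamond Diamond p is F. ✓
w1: p is F, Diamond Diamond p is T. ✓
w2: p is F, Diamond Diamond p is F. ✓
w3: p is T, Diamond Diamond p is T. ✓
w4: p is F, Diamond Diamond p is F. ✓
w5: p is F, Diamond Diamond p is F. ✓
w6: p is F, Diamond Diamond p is F. ✓
w7: p is F, Diamond Diamond p is F. ✓
Satisfying worlds: {w0, w1, w2, w3, w4, w5, w6, w7}.
So p -> Diamond Diamond p fails at the other 0 worlds.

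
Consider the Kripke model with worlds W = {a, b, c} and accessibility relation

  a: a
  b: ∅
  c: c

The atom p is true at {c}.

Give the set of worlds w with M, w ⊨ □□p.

{b, c}

a: successors {a}; □p there: a:F. ✗
b: no successors, so □□p holds vacuously. ✓
c: successors {c}; □p there: c:T. ✓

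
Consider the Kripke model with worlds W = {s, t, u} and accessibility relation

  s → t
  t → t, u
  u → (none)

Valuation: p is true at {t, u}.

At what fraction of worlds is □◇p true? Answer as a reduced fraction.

2/3

s: successors {t}; ◇p there: t:T. ✓
t: successors {t, u}; ◇p there: t:T, u:F. ✗
u: no successors, so □◇p holds vacuously. ✓
That's 2 of 3 worlds, so 2/3.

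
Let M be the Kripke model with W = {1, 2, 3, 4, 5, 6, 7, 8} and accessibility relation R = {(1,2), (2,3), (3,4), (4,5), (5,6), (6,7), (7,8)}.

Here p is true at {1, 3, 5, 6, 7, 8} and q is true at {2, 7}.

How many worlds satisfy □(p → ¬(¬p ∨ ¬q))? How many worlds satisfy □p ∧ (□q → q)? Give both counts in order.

For □(p → ¬(¬p ∨ ¬q)):
1: successors {2}; p → ¬(¬p ∨ ¬q) there: 2:T. ✓
2: successors {3}; p → ¬(¬p ∨ ¬q) there: 3:F. ✗
3: successors {4}; p → ¬(¬p ∨ ¬q) there: 4:T. ✓
4: successors {5}; p → ¬(¬p ∨ ¬q) there: 5:F. ✗
5: successors {6}; p → ¬(¬p ∨ ¬q) there: 6:F. ✗
6: successors {7}; p → ¬(¬p ∨ ¬q) there: 7:T. ✓
7: successors {8}; p → ¬(¬p ∨ ¬q) there: 8:F. ✗
8: no successors, so □(p → ¬(¬p ∨ ¬q)) holds vacuously. ✓
— 4 worlds.
For □p ∧ (□q → q):
1: □p is F, □q → q is F. ✗
2: □p is T, □q → q is T. ✓
3: □p is F, □q → q is T. ✗
4: □p is T, □q → q is T. ✓
5: □p is T, □q → q is T. ✓
6: □p is T, □q → q is F. ✗
7: □p is T, □q → q is T. ✓
8: □p is T, □q → q is F. ✗
— 4 worlds.

4 and 4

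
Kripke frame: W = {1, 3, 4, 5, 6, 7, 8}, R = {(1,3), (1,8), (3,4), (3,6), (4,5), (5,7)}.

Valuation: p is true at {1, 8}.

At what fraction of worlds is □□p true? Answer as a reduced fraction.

4/7

1: successors {3, 8}; □p there: 3:F, 8:T. ✗
3: successors {4, 6}; □p there: 4:F, 6:T. ✗
4: successors {5}; □p there: 5:F. ✗
5: successors {7}; □p there: 7:T. ✓
6: no successors, so □□p holds vacuously. ✓
7: no successors, so □□p holds vacuously. ✓
8: no successors, so □□p holds vacuously. ✓
That's 4 of 7 worlds, so 4/7.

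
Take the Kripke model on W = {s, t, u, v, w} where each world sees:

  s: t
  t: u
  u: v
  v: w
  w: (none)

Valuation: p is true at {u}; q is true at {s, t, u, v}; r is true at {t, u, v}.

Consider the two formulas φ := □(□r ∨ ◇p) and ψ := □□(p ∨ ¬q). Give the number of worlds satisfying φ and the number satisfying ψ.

4 and 4

For □(□r ∨ ◇p):
s: successors {t}; □r ∨ ◇p there: t:T. ✓
t: successors {u}; □r ∨ ◇p there: u:T. ✓
u: successors {v}; □r ∨ ◇p there: v:F. ✗
v: successors {w}; □r ∨ ◇p there: w:T. ✓
w: no successors, so □(□r ∨ ◇p) holds vacuously. ✓
— 4 worlds.
For □□(p ∨ ¬q):
s: successors {t}; □(p ∨ ¬q) there: t:T. ✓
t: successors {u}; □(p ∨ ¬q) there: u:F. ✗
u: successors {v}; □(p ∨ ¬q) there: v:T. ✓
v: successors {w}; □(p ∨ ¬q) there: w:T. ✓
w: no successors, so □□(p ∨ ¬q) holds vacuously. ✓
— 4 worlds.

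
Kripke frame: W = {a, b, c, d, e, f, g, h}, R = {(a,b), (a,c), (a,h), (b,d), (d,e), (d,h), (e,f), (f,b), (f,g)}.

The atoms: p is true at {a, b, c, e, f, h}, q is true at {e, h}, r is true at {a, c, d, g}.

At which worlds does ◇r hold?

{a, b, f}

a: successors {b, c, h}; r there: b:F, c:T, h:F. ✓
b: successors {d}; r there: d:T. ✓
c: no successors, so ◇r fails. ✗
d: successors {e, h}; r there: e:F, h:F. ✗
e: successors {f}; r there: f:F. ✗
f: successors {b, g}; r there: b:F, g:T. ✓
g: no successors, so ◇r fails. ✗
h: no successors, so ◇r fails. ✗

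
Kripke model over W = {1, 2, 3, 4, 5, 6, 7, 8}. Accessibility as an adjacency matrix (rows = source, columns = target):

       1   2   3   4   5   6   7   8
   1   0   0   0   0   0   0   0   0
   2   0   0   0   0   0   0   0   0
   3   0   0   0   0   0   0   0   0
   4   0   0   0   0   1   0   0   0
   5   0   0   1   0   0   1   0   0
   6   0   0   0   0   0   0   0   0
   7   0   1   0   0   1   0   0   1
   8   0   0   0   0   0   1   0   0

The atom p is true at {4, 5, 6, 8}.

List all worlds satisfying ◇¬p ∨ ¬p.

{1, 2, 3, 5, 7}

1: ◇¬p is F, ¬p is T. ✓
2: ◇¬p is F, ¬p is T. ✓
3: ◇¬p is F, ¬p is T. ✓
4: ◇¬p is F, ¬p is F. ✗
5: ◇¬p is T, ¬p is F. ✓
6: ◇¬p is F, ¬p is F. ✗
7: ◇¬p is T, ¬p is T. ✓
8: ◇¬p is F, ¬p is F. ✗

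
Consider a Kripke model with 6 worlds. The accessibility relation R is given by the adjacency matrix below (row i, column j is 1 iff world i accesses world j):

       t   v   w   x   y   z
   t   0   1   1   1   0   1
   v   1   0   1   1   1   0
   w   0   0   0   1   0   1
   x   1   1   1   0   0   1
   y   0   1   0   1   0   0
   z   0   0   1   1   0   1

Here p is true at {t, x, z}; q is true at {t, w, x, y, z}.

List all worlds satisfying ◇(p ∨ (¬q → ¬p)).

t: successors {v, w, x, z}; p ∨ (¬q → ¬p) there: v:T, w:T, x:T, z:T. ✓
v: successors {t, w, x, y}; p ∨ (¬q → ¬p) there: t:T, w:T, x:T, y:T. ✓
w: successors {x, z}; p ∨ (¬q → ¬p) there: x:T, z:T. ✓
x: successors {t, v, w, z}; p ∨ (¬q → ¬p) there: t:T, v:T, w:T, z:T. ✓
y: successors {v, x}; p ∨ (¬q → ¬p) there: v:T, x:T. ✓
z: successors {w, x, z}; p ∨ (¬q → ¬p) there: w:T, x:T, z:T. ✓

{t, v, w, x, y, z}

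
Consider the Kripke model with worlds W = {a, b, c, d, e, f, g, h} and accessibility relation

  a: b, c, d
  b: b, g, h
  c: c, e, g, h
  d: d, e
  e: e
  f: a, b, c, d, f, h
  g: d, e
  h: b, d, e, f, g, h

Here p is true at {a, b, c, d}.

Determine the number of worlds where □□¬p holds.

a: successors {b, c, d}; □¬p there: b:F, c:F, d:F. ✗
b: successors {b, g, h}; □¬p there: b:F, g:F, h:F. ✗
c: successors {c, e, g, h}; □¬p there: c:F, e:T, g:F, h:F. ✗
d: successors {d, e}; □¬p there: d:F, e:T. ✗
e: successors {e}; □¬p there: e:T. ✓
f: successors {a, b, c, d, f, h}; □¬p there: a:F, b:F, c:F, d:F, f:F, h:F. ✗
g: successors {d, e}; □¬p there: d:F, e:T. ✗
h: successors {b, d, e, f, g, h}; □¬p there: b:F, d:F, e:T, f:F, g:F, h:F. ✗
Satisfying worlds: {e}.

1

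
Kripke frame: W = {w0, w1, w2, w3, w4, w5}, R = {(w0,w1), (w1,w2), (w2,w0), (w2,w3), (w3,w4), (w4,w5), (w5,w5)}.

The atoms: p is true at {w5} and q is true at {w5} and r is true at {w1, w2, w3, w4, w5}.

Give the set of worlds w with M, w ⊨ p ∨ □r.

{w0, w1, w3, w4, w5}

w0: p is F, □r is T. ✓
w1: p is F, □r is T. ✓
w2: p is F, □r is F. ✗
w3: p is F, □r is T. ✓
w4: p is F, □r is T. ✓
w5: p is T, □r is T. ✓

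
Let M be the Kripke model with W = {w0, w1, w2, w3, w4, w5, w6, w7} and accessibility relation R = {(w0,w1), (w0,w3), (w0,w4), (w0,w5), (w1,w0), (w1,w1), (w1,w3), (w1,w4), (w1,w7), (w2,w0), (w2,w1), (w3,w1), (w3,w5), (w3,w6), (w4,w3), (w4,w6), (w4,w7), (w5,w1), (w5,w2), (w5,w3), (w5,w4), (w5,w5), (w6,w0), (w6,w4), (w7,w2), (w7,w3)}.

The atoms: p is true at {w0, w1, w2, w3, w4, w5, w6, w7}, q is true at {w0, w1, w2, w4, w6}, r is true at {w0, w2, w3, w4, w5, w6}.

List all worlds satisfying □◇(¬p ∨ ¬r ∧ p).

{w0, w2, w5, w6, w7}

w0: successors {w1, w3, w4, w5}; ◇(¬p ∨ ¬r ∧ p) there: w1:T, w3:T, w4:T, w5:T. ✓
w1: successors {w0, w1, w3, w4, w7}; ◇(¬p ∨ ¬r ∧ p) there: w0:T, w1:T, w3:T, w4:T, w7:F. ✗
w2: successors {w0, w1}; ◇(¬p ∨ ¬r ∧ p) there: w0:T, w1:T. ✓
w3: successors {w1, w5, w6}; ◇(¬p ∨ ¬r ∧ p) there: w1:T, w5:T, w6:F. ✗
w4: successors {w3, w6, w7}; ◇(¬p ∨ ¬r ∧ p) there: w3:T, w6:F, w7:F. ✗
w5: successors {w1, w2, w3, w4, w5}; ◇(¬p ∨ ¬r ∧ p) there: w1:T, w2:T, w3:T, w4:T, w5:T. ✓
w6: successors {w0, w4}; ◇(¬p ∨ ¬r ∧ p) there: w0:T, w4:T. ✓
w7: successors {w2, w3}; ◇(¬p ∨ ¬r ∧ p) there: w2:T, w3:T. ✓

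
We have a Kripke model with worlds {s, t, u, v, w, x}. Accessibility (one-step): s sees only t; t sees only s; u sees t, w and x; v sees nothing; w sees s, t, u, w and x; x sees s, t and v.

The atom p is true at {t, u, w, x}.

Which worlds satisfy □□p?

s: successors {t}; □p there: t:F. ✗
t: successors {s}; □p there: s:T. ✓
u: successors {t, w, x}; □p there: t:F, w:F, x:F. ✗
v: no successors, so □□p holds vacuously. ✓
w: successors {s, t, u, w, x}; □p there: s:T, t:F, u:T, w:F, x:F. ✗
x: successors {s, t, v}; □p there: s:T, t:F, v:T. ✗

{t, v}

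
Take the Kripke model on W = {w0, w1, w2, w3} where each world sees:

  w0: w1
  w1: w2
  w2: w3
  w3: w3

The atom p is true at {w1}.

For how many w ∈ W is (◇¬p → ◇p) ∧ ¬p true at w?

w0: ◇¬p → ◇p is T, ¬p is T. ✓
w1: ◇¬p → ◇p is F, ¬p is F. ✗
w2: ◇¬p → ◇p is F, ¬p is T. ✗
w3: ◇¬p → ◇p is F, ¬p is T. ✗
Satisfying worlds: {w0}.

1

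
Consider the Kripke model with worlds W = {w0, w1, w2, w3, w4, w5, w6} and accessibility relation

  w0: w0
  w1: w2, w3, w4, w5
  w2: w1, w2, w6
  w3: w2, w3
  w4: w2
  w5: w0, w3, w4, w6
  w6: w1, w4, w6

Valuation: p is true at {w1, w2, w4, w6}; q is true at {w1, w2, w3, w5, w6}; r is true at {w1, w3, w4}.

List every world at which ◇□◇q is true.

w0: successors {w0}; □◇q there: w0:F. ✗
w1: successors {w2, w3, w4, w5}; □◇q there: w2:T, w3:T, w4:T, w5:F. ✓
w2: successors {w1, w2, w6}; □◇q there: w1:T, w2:T, w6:T. ✓
w3: successors {w2, w3}; □◇q there: w2:T, w3:T. ✓
w4: successors {w2}; □◇q there: w2:T. ✓
w5: successors {w0, w3, w4, w6}; □◇q there: w0:F, w3:T, w4:T, w6:T. ✓
w6: successors {w1, w4, w6}; □◇q there: w1:T, w4:T, w6:T. ✓

{w1, w2, w3, w4, w5, w6}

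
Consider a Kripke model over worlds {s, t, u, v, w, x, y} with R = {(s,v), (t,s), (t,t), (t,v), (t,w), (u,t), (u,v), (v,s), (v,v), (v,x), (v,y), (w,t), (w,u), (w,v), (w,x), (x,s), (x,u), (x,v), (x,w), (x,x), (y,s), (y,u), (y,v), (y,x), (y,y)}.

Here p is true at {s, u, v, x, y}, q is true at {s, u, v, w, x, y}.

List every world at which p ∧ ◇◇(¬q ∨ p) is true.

s: p is T, ◇◇(¬q ∨ p) is T. ✓
t: p is F, ◇◇(¬q ∨ p) is T. ✗
u: p is T, ◇◇(¬q ∨ p) is T. ✓
v: p is T, ◇◇(¬q ∨ p) is T. ✓
w: p is F, ◇◇(¬q ∨ p) is T. ✗
x: p is T, ◇◇(¬q ∨ p) is T. ✓
y: p is T, ◇◇(¬q ∨ p) is T. ✓

{s, u, v, x, y}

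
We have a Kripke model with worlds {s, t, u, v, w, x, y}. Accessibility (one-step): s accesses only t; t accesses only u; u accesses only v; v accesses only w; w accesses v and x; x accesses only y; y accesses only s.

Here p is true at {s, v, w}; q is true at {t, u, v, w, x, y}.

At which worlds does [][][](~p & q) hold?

{x, y}

s: successors {t}; [][](~p & q) there: t:F. ✗
t: successors {u}; [][](~p & q) there: u:F. ✗
u: successors {v}; [][](~p & q) there: v:F. ✗
v: successors {w}; [][](~p & q) there: w:F. ✗
w: successors {v, x}; [][](~p & q) there: v:F, x:F. ✗
x: successors {y}; [][](~p & q) there: y:T. ✓
y: successors {s}; [][](~p & q) there: s:T. ✓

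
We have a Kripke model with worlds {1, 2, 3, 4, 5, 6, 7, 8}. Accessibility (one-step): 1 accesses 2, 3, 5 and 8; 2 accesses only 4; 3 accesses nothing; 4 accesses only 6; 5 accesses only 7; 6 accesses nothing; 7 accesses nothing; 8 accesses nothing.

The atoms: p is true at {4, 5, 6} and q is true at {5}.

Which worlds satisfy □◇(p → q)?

{3, 6, 7, 8}

1: successors {2, 3, 5, 8}; ◇(p → q) there: 2:F, 3:F, 5:T, 8:F. ✗
2: successors {4}; ◇(p → q) there: 4:F. ✗
3: no successors, so □◇(p → q) holds vacuously. ✓
4: successors {6}; ◇(p → q) there: 6:F. ✗
5: successors {7}; ◇(p → q) there: 7:F. ✗
6: no successors, so □◇(p → q) holds vacuously. ✓
7: no successors, so □◇(p → q) holds vacuously. ✓
8: no successors, so □◇(p → q) holds vacuously. ✓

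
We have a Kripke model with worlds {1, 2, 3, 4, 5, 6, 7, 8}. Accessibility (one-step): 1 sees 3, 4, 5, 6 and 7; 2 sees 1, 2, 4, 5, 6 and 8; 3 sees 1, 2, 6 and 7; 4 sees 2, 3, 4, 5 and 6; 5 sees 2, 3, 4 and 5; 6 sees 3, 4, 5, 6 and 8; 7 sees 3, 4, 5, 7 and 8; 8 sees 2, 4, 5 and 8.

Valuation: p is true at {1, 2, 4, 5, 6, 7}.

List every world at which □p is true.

{3}

1: successors {3, 4, 5, 6, 7}; p there: 3:F, 4:T, 5:T, 6:T, 7:T. ✗
2: successors {1, 2, 4, 5, 6, 8}; p there: 1:T, 2:T, 4:T, 5:T, 6:T, 8:F. ✗
3: successors {1, 2, 6, 7}; p there: 1:T, 2:T, 6:T, 7:T. ✓
4: successors {2, 3, 4, 5, 6}; p there: 2:T, 3:F, 4:T, 5:T, 6:T. ✗
5: successors {2, 3, 4, 5}; p there: 2:T, 3:F, 4:T, 5:T. ✗
6: successors {3, 4, 5, 6, 8}; p there: 3:F, 4:T, 5:T, 6:T, 8:F. ✗
7: successors {3, 4, 5, 7, 8}; p there: 3:F, 4:T, 5:T, 7:T, 8:F. ✗
8: successors {2, 4, 5, 8}; p there: 2:T, 4:T, 5:T, 8:F. ✗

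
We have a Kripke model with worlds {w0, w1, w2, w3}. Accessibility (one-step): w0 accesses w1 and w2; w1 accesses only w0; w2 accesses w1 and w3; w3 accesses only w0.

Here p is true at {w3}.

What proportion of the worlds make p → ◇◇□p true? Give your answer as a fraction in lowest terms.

3/4

w0: p is F, ◇◇□p is F. ✓
w1: p is F, ◇◇□p is F. ✓
w2: p is F, ◇◇□p is F. ✓
w3: p is T, ◇◇□p is F. ✗
That's 3 of 4 worlds, so 3/4.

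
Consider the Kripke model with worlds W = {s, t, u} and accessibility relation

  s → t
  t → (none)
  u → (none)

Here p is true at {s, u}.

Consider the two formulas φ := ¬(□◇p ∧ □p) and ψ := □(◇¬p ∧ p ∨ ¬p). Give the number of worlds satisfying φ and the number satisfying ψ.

For ¬(□◇p ∧ □p):
s: □◇p ∧ □p is F. ✓
t: □◇p ∧ □p is T. ✗
u: □◇p ∧ □p is T. ✗
— 1 world.
For □(◇¬p ∧ p ∨ ¬p):
s: successors {t}; ◇¬p ∧ p ∨ ¬p there: t:T. ✓
t: no successors, so □(◇¬p ∧ p ∨ ¬p) holds vacuously. ✓
u: no successors, so □(◇¬p ∧ p ∨ ¬p) holds vacuously. ✓
— 3 worlds.

1 and 3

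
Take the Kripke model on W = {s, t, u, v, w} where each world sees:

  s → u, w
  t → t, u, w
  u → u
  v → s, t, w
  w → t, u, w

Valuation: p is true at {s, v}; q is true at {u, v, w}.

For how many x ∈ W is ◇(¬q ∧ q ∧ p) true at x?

s: successors {u, w}; ¬q ∧ q ∧ p there: u:F, w:F. ✗
t: successors {t, u, w}; ¬q ∧ q ∧ p there: t:F, u:F, w:F. ✗
u: successors {u}; ¬q ∧ q ∧ p there: u:F. ✗
v: successors {s, t, w}; ¬q ∧ q ∧ p there: s:F, t:F, w:F. ✗
w: successors {t, u, w}; ¬q ∧ q ∧ p there: t:F, u:F, w:F. ✗
Satisfying worlds: ∅.

0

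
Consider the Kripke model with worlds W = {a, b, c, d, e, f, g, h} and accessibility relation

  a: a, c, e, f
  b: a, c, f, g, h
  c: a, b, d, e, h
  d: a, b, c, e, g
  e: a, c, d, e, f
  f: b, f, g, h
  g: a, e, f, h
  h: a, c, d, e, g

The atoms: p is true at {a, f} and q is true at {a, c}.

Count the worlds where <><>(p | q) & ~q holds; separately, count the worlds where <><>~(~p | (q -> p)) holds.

6 and 0

For <><>(p | q) & ~q:
a: <><>(p | q) is T, ~q is F. ✗
b: <><>(p | q) is T, ~q is T. ✓
c: <><>(p | q) is T, ~q is F. ✗
d: <><>(p | q) is T, ~q is T. ✓
e: <><>(p | q) is T, ~q is T. ✓
f: <><>(p | q) is T, ~q is T. ✓
g: <><>(p | q) is T, ~q is T. ✓
h: <><>(p | q) is T, ~q is T. ✓
— 6 worlds.
For <><>~(~p | (q -> p)):
a: successors {a, c, e, f}; <>~(~p | (q -> p)) there: a:F, c:F, e:F, f:F. ✗
b: successors {a, c, f, g, h}; <>~(~p | (q -> p)) there: a:F, c:F, f:F, g:F, h:F. ✗
c: successors {a, b, d, e, h}; <>~(~p | (q -> p)) there: a:F, b:F, d:F, e:F, h:F. ✗
d: successors {a, b, c, e, g}; <>~(~p | (q -> p)) there: a:F, b:F, c:F, e:F, g:F. ✗
e: successors {a, c, d, e, f}; <>~(~p | (q -> p)) there: a:F, c:F, d:F, e:F, f:F. ✗
f: successors {b, f, g, h}; <>~(~p | (q -> p)) there: b:F, f:F, g:F, h:F. ✗
g: successors {a, e, f, h}; <>~(~p | (q -> p)) there: a:F, e:F, f:F, h:F. ✗
h: successors {a, c, d, e, g}; <>~(~p | (q -> p)) there: a:F, c:F, d:F, e:F, g:F. ✗
— 0 worlds.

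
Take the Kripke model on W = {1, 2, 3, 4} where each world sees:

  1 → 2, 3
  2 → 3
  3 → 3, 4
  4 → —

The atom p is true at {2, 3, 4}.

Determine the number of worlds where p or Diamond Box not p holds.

3

1: p is F, Diamond Box not p is F. ✗
2: p is T, Diamond Box not p is F. ✓
3: p is T, Diamond Box not p is T. ✓
4: p is T, Diamond Box not p is F. ✓
Satisfying worlds: {2, 3, 4}.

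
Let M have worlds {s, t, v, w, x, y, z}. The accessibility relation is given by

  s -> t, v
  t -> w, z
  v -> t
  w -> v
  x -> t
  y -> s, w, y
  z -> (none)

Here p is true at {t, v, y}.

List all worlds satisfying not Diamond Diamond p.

s: Diamond Diamond p is T. ✗
t: Diamond Diamond p is T. ✗
v: Diamond Diamond p is F. ✓
w: Diamond Diamond p is T. ✗
x: Diamond Diamond p is F. ✓
y: Diamond Diamond p is T. ✗
z: Diamond Diamond p is F. ✓

{v, x, z}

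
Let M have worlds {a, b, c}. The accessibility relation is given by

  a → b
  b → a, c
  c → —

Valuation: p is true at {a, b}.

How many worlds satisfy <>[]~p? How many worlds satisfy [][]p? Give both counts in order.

1 and 2

For <>[]~p:
a: successors {b}; []~p there: b:F. ✗
b: successors {a, c}; []~p there: a:F, c:T. ✓
c: no successors, so <>[]~p fails. ✗
— 1 world.
For [][]p:
a: successors {b}; []p there: b:F. ✗
b: successors {a, c}; []p there: a:T, c:T. ✓
c: no successors, so [][]p holds vacuously. ✓
— 2 worlds.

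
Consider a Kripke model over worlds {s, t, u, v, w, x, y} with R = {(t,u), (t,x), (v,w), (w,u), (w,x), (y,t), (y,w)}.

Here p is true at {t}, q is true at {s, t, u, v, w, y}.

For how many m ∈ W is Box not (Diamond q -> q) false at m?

4

s: no successors, so Box not (Diamond q -> q) holds vacuously. ✓
t: successors {u, x}; not (Diamond q -> q) there: u:F, x:F. ✗
u: no successors, so Box not (Diamond q -> q) holds vacuously. ✓
v: successors {w}; not (Diamond q -> q) there: w:F. ✗
w: successors {u, x}; not (Diamond q -> q) there: u:F, x:F. ✗
x: no successors, so Box not (Diamond q -> q) holds vacuously. ✓
y: successors {t, w}; not (Diamond q -> q) there: t:F, w:F. ✗
Satisfying worlds: {s, u, x}.
So Box not (Diamond q -> q) fails at the other 4 worlds.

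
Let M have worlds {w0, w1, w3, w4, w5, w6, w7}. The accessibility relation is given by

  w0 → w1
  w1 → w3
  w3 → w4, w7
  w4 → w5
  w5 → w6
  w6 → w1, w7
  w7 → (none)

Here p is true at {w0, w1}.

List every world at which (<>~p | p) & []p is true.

{w0}

w0: <>~p | p is T, []p is T. ✓
w1: <>~p | p is T, []p is F. ✗
w3: <>~p | p is T, []p is F. ✗
w4: <>~p | p is T, []p is F. ✗
w5: <>~p | p is T, []p is F. ✗
w6: <>~p | p is T, []p is F. ✗
w7: <>~p | p is F, []p is T. ✗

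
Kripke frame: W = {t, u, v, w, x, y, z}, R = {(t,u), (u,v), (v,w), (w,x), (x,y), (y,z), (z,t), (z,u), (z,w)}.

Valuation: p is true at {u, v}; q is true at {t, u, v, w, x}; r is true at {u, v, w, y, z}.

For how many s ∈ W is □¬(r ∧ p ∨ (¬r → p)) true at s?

t: successors {u}; ¬(r ∧ p ∨ (¬r → p)) there: u:F. ✗
u: successors {v}; ¬(r ∧ p ∨ (¬r → p)) there: v:F. ✗
v: successors {w}; ¬(r ∧ p ∨ (¬r → p)) there: w:F. ✗
w: successors {x}; ¬(r ∧ p ∨ (¬r → p)) there: x:T. ✓
x: successors {y}; ¬(r ∧ p ∨ (¬r → p)) there: y:F. ✗
y: successors {z}; ¬(r ∧ p ∨ (¬r → p)) there: z:F. ✗
z: successors {t, u, w}; ¬(r ∧ p ∨ (¬r → p)) there: t:T, u:F, w:F. ✗
Satisfying worlds: {w}.

1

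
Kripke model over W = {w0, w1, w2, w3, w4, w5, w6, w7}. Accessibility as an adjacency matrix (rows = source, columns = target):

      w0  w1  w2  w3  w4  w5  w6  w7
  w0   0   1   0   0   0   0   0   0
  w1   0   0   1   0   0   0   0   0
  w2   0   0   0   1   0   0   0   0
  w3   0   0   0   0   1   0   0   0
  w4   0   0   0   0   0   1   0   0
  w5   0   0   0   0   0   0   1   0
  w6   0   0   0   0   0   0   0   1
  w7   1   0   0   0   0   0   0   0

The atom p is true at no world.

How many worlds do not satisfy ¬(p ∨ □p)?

w0: p ∨ □p is F. ✓
w1: p ∨ □p is F. ✓
w2: p ∨ □p is F. ✓
w3: p ∨ □p is F. ✓
w4: p ∨ □p is F. ✓
w5: p ∨ □p is F. ✓
w6: p ∨ □p is F. ✓
w7: p ∨ □p is F. ✓
Satisfying worlds: {w0, w1, w2, w3, w4, w5, w6, w7}.
So ¬(p ∨ □p) fails at the other 0 worlds.

0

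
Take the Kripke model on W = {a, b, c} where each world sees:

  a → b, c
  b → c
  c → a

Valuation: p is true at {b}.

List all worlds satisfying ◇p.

a: successors {b, c}; p there: b:T, c:F. ✓
b: successors {c}; p there: c:F. ✗
c: successors {a}; p there: a:F. ✗

{a}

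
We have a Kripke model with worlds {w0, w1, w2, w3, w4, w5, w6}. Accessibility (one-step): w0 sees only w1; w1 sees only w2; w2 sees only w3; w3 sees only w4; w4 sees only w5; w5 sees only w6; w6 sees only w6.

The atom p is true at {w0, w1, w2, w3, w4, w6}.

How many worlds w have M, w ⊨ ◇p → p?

w0: ◇p is T, p is T. ✓
w1: ◇p is T, p is T. ✓
w2: ◇p is T, p is T. ✓
w3: ◇p is T, p is T. ✓
w4: ◇p is F, p is T. ✓
w5: ◇p is T, p is F. ✗
w6: ◇p is T, p is T. ✓
Satisfying worlds: {w0, w1, w2, w3, w4, w6}.

6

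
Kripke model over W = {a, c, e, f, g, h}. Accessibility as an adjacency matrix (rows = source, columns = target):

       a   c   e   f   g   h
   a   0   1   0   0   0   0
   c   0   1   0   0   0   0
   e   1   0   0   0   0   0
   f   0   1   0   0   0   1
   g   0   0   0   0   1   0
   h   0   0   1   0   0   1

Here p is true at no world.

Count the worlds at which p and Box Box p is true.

a: p is F, Box Box p is F. ✗
c: p is F, Box Box p is F. ✗
e: p is F, Box Box p is F. ✗
f: p is F, Box Box p is F. ✗
g: p is F, Box Box p is F. ✗
h: p is F, Box Box p is F. ✗
Satisfying worlds: ∅.

0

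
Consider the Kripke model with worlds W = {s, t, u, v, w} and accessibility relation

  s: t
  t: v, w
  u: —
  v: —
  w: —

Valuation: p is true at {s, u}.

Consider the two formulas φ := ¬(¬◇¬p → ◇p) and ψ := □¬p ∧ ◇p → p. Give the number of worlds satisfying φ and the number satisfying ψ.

For ¬(¬◇¬p → ◇p):
s: ¬◇¬p → ◇p is T. ✗
t: ¬◇¬p → ◇p is T. ✗
u: ¬◇¬p → ◇p is F. ✓
v: ¬◇¬p → ◇p is F. ✓
w: ¬◇¬p → ◇p is F. ✓
— 3 worlds.
For □¬p ∧ ◇p → p:
s: □¬p ∧ ◇p is F, p is T. ✓
t: □¬p ∧ ◇p is F, p is F. ✓
u: □¬p ∧ ◇p is F, p is T. ✓
v: □¬p ∧ ◇p is F, p is F. ✓
w: □¬p ∧ ◇p is F, p is F. ✓
— 5 worlds.

3 and 5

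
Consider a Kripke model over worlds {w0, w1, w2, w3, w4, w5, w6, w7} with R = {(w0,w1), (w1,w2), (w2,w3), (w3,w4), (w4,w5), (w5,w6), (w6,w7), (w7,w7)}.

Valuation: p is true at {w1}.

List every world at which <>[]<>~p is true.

{w0, w1, w2, w3, w4, w5, w6, w7}

w0: successors {w1}; []<>~p there: w1:T. ✓
w1: successors {w2}; []<>~p there: w2:T. ✓
w2: successors {w3}; []<>~p there: w3:T. ✓
w3: successors {w4}; []<>~p there: w4:T. ✓
w4: successors {w5}; []<>~p there: w5:T. ✓
w5: successors {w6}; []<>~p there: w6:T. ✓
w6: successors {w7}; []<>~p there: w7:T. ✓
w7: successors {w7}; []<>~p there: w7:T. ✓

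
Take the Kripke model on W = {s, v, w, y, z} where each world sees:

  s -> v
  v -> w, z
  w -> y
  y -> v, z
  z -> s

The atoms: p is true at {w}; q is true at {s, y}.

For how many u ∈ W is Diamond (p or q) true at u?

s: successors {v}; p or q there: v:F. ✗
v: successors {w, z}; p or q there: w:T, z:F. ✓
w: successors {y}; p or q there: y:T. ✓
y: successors {v, z}; p or q there: v:F, z:F. ✗
z: successors {s}; p or q there: s:T. ✓
Satisfying worlds: {v, w, z}.

3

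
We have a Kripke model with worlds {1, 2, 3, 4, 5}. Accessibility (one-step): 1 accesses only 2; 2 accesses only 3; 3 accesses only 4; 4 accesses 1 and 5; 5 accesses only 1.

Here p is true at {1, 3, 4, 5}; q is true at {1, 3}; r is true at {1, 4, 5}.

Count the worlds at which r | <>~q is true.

4

1: r is T, <>~q is T. ✓
2: r is F, <>~q is F. ✗
3: r is F, <>~q is T. ✓
4: r is T, <>~q is T. ✓
5: r is T, <>~q is F. ✓
Satisfying worlds: {1, 3, 4, 5}.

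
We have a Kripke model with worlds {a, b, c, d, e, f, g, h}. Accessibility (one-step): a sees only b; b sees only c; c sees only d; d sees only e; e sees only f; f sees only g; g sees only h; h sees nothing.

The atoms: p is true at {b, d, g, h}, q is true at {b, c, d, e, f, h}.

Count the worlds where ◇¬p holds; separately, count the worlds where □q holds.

For ◇¬p:
a: successors {b}; ¬p there: b:F. ✗
b: successors {c}; ¬p there: c:T. ✓
c: successors {d}; ¬p there: d:F. ✗
d: successors {e}; ¬p there: e:T. ✓
e: successors {f}; ¬p there: f:T. ✓
f: successors {g}; ¬p there: g:F. ✗
g: successors {h}; ¬p there: h:F. ✗
h: no successors, so ◇¬p fails. ✗
— 3 worlds.
For □q:
a: successors {b}; q there: b:T. ✓
b: successors {c}; q there: c:T. ✓
c: successors {d}; q there: d:T. ✓
d: successors {e}; q there: e:T. ✓
e: successors {f}; q there: f:T. ✓
f: successors {g}; q there: g:F. ✗
g: successors {h}; q there: h:T. ✓
h: no successors, so □q holds vacuously. ✓
— 7 worlds.

3 and 7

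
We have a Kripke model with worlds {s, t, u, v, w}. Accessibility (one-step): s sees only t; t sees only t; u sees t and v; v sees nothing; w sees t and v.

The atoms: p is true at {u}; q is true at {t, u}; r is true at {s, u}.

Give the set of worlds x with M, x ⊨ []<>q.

{s, t, v}

s: successors {t}; <>q there: t:T. ✓
t: successors {t}; <>q there: t:T. ✓
u: successors {t, v}; <>q there: t:T, v:F. ✗
v: no successors, so []<>q holds vacuously. ✓
w: successors {t, v}; <>q there: t:T, v:F. ✗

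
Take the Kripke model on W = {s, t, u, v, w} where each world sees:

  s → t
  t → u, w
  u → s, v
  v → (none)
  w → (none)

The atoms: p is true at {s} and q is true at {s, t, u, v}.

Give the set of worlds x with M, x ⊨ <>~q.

{t}

s: successors {t}; ~q there: t:F. ✗
t: successors {u, w}; ~q there: u:F, w:T. ✓
u: successors {s, v}; ~q there: s:F, v:F. ✗
v: no successors, so <>~q fails. ✗
w: no successors, so <>~q fails. ✗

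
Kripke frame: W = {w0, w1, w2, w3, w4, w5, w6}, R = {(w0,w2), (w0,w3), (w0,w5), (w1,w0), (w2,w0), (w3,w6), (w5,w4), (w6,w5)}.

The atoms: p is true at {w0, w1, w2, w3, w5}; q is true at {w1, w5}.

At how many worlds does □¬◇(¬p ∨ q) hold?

2

w0: successors {w2, w3, w5}; ¬◇(¬p ∨ q) there: w2:T, w3:F, w5:F. ✗
w1: successors {w0}; ¬◇(¬p ∨ q) there: w0:F. ✗
w2: successors {w0}; ¬◇(¬p ∨ q) there: w0:F. ✗
w3: successors {w6}; ¬◇(¬p ∨ q) there: w6:F. ✗
w4: no successors, so □¬◇(¬p ∨ q) holds vacuously. ✓
w5: successors {w4}; ¬◇(¬p ∨ q) there: w4:T. ✓
w6: successors {w5}; ¬◇(¬p ∨ q) there: w5:F. ✗
Satisfying worlds: {w4, w5}.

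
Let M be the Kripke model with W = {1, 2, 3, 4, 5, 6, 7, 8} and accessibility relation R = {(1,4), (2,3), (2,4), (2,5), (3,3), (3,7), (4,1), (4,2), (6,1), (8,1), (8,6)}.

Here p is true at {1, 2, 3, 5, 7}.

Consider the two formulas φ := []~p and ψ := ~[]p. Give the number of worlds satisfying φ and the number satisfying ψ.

For []~p:
1: successors {4}; ~p there: 4:T. ✓
2: successors {3, 4, 5}; ~p there: 3:F, 4:T, 5:F. ✗
3: successors {3, 7}; ~p there: 3:F, 7:F. ✗
4: successors {1, 2}; ~p there: 1:F, 2:F. ✗
5: no successors, so []~p holds vacuously. ✓
6: successors {1}; ~p there: 1:F. ✗
7: no successors, so []~p holds vacuously. ✓
8: successors {1, 6}; ~p there: 1:F, 6:T. ✗
— 3 worlds.
For ~[]p:
1: []p is F. ✓
2: []p is F. ✓
3: []p is T. ✗
4: []p is T. ✗
5: []p is T. ✗
6: []p is T. ✗
7: []p is T. ✗
8: []p is F. ✓
— 3 worlds.

3 and 3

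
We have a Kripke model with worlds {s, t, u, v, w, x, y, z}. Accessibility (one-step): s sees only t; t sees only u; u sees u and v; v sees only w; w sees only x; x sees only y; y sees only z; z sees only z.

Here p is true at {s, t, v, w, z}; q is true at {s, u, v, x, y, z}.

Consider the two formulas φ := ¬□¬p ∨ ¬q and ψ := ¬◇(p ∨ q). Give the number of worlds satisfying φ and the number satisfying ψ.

For ¬□¬p ∨ ¬q:
s: ¬□¬p is T, ¬q is F. ✓
t: ¬□¬p is F, ¬q is T. ✓
u: ¬□¬p is T, ¬q is F. ✓
v: ¬□¬p is T, ¬q is F. ✓
w: ¬□¬p is F, ¬q is T. ✓
x: ¬□¬p is F, ¬q is F. ✗
y: ¬□¬p is T, ¬q is F. ✓
z: ¬□¬p is T, ¬q is F. ✓
— 7 worlds.
For ¬◇(p ∨ q):
s: ◇(p ∨ q) is T. ✗
t: ◇(p ∨ q) is T. ✗
u: ◇(p ∨ q) is T. ✗
v: ◇(p ∨ q) is T. ✗
w: ◇(p ∨ q) is T. ✗
x: ◇(p ∨ q) is T. ✗
y: ◇(p ∨ q) is T. ✗
z: ◇(p ∨ q) is T. ✗
— 0 worlds.

7 and 0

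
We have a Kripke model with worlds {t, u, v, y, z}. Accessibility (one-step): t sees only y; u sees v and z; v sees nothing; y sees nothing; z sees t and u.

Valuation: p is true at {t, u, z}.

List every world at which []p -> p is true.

t: []p is F, p is T. ✓
u: []p is F, p is T. ✓
v: []p is T, p is F. ✗
y: []p is T, p is F. ✗
z: []p is T, p is T. ✓

{t, u, z}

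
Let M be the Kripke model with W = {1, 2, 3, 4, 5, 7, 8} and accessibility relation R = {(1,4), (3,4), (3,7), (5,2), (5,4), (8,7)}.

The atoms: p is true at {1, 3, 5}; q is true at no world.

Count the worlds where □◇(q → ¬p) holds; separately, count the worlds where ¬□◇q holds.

For □◇(q → ¬p):
1: successors {4}; ◇(q → ¬p) there: 4:F. ✗
2: no successors, so □◇(q → ¬p) holds vacuously. ✓
3: successors {4, 7}; ◇(q → ¬p) there: 4:F, 7:F. ✗
4: no successors, so □◇(q → ¬p) holds vacuously. ✓
5: successors {2, 4}; ◇(q → ¬p) there: 2:F, 4:F. ✗
7: no successors, so □◇(q → ¬p) holds vacuously. ✓
8: successors {7}; ◇(q → ¬p) there: 7:F. ✗
— 3 worlds.
For ¬□◇q:
1: □◇q is F. ✓
2: □◇q is T. ✗
3: □◇q is F. ✓
4: □◇q is T. ✗
5: □◇q is F. ✓
7: □◇q is T. ✗
8: □◇q is F. ✓
— 4 worlds.

3 and 4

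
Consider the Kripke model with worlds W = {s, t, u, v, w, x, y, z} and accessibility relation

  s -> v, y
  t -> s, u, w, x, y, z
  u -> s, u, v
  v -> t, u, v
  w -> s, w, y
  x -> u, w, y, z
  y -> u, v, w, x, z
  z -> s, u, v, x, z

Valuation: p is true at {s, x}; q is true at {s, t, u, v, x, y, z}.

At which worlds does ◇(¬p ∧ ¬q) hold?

s: successors {v, y}; ¬p ∧ ¬q there: v:F, y:F. ✗
t: successors {s, u, w, x, y, z}; ¬p ∧ ¬q there: s:F, u:F, w:T, x:F, y:F, z:F. ✓
u: successors {s, u, v}; ¬p ∧ ¬q there: s:F, u:F, v:F. ✗
v: successors {t, u, v}; ¬p ∧ ¬q there: t:F, u:F, v:F. ✗
w: successors {s, w, y}; ¬p ∧ ¬q there: s:F, w:T, y:F. ✓
x: successors {u, w, y, z}; ¬p ∧ ¬q there: u:F, w:T, y:F, z:F. ✓
y: successors {u, v, w, x, z}; ¬p ∧ ¬q there: u:F, v:F, w:T, x:F, z:F. ✓
z: successors {s, u, v, x, z}; ¬p ∧ ¬q there: s:F, u:F, v:F, x:F, z:F. ✗

{t, w, x, y}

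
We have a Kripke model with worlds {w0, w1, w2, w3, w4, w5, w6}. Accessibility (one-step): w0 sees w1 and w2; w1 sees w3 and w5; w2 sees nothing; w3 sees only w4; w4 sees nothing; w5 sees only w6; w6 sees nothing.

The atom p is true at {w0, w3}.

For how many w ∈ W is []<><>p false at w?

4

w0: successors {w1, w2}; <><>p there: w1:F, w2:F. ✗
w1: successors {w3, w5}; <><>p there: w3:F, w5:F. ✗
w2: no successors, so []<><>p holds vacuously. ✓
w3: successors {w4}; <><>p there: w4:F. ✗
w4: no successors, so []<><>p holds vacuously. ✓
w5: successors {w6}; <><>p there: w6:F. ✗
w6: no successors, so []<><>p holds vacuously. ✓
Satisfying worlds: {w2, w4, w6}.
So []<><>p fails at the other 4 worlds.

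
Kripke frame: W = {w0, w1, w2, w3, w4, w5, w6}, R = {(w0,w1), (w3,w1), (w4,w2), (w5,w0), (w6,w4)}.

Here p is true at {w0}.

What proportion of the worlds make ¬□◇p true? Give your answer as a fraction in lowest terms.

w0: □◇p is F. ✓
w1: □◇p is T. ✗
w2: □◇p is T. ✗
w3: □◇p is F. ✓
w4: □◇p is F. ✓
w5: □◇p is F. ✓
w6: □◇p is F. ✓
That's 5 of 7 worlds, so 5/7.

5/7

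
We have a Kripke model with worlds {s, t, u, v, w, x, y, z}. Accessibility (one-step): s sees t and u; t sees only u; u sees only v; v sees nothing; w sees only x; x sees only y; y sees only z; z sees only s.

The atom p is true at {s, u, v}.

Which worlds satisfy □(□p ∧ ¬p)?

{v, y}

s: successors {t, u}; □p ∧ ¬p there: t:T, u:F. ✗
t: successors {u}; □p ∧ ¬p there: u:F. ✗
u: successors {v}; □p ∧ ¬p there: v:F. ✗
v: no successors, so □(□p ∧ ¬p) holds vacuously. ✓
w: successors {x}; □p ∧ ¬p there: x:F. ✗
x: successors {y}; □p ∧ ¬p there: y:F. ✗
y: successors {z}; □p ∧ ¬p there: z:T. ✓
z: successors {s}; □p ∧ ¬p there: s:F. ✗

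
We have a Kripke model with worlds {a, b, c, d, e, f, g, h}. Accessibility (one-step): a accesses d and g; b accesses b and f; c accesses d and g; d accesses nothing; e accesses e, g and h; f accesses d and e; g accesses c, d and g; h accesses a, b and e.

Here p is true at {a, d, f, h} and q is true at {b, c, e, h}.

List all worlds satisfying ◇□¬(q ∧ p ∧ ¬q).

{a, b, c, e, f, g, h}

a: successors {d, g}; □¬(q ∧ p ∧ ¬q) there: d:T, g:T. ✓
b: successors {b, f}; □¬(q ∧ p ∧ ¬q) there: b:T, f:T. ✓
c: successors {d, g}; □¬(q ∧ p ∧ ¬q) there: d:T, g:T. ✓
d: no successors, so ◇□¬(q ∧ p ∧ ¬q) fails. ✗
e: successors {e, g, h}; □¬(q ∧ p ∧ ¬q) there: e:T, g:T, h:T. ✓
f: successors {d, e}; □¬(q ∧ p ∧ ¬q) there: d:T, e:T. ✓
g: successors {c, d, g}; □¬(q ∧ p ∧ ¬q) there: c:T, d:T, g:T. ✓
h: successors {a, b, e}; □¬(q ∧ p ∧ ¬q) there: a:T, b:T, e:T. ✓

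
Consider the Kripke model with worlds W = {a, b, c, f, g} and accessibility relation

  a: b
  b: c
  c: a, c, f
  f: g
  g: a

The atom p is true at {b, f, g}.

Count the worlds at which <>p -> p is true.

3

a: <>p is T, p is F. ✗
b: <>p is F, p is T. ✓
c: <>p is T, p is F. ✗
f: <>p is T, p is T. ✓
g: <>p is F, p is T. ✓
Satisfying worlds: {b, f, g}.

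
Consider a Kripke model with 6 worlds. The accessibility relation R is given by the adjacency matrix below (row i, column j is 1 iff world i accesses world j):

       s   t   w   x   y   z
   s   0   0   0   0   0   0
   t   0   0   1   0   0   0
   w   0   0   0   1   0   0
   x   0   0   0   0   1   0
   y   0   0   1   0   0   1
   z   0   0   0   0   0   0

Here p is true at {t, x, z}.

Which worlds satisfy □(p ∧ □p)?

s: no successors, so □(p ∧ □p) holds vacuously. ✓
t: successors {w}; p ∧ □p there: w:F. ✗
w: successors {x}; p ∧ □p there: x:F. ✗
x: successors {y}; p ∧ □p there: y:F. ✗
y: successors {w, z}; p ∧ □p there: w:F, z:T. ✗
z: no successors, so □(p ∧ □p) holds vacuously. ✓

{s, z}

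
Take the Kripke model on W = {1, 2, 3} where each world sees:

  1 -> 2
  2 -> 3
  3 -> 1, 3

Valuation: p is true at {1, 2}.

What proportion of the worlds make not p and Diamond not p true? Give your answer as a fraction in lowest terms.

1/3

1: not p is F, Diamond not p is F. ✗
2: not p is F, Diamond not p is T. ✗
3: not p is T, Diamond not p is T. ✓
That's 1 of 3 worlds, so 1/3.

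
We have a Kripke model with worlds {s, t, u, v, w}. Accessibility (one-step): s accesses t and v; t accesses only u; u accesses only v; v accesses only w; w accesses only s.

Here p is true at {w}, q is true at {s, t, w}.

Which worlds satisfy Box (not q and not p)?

{t, u}

s: successors {t, v}; not q and not p there: t:F, v:T. ✗
t: successors {u}; not q and not p there: u:T. ✓
u: successors {v}; not q and not p there: v:T. ✓
v: successors {w}; not q and not p there: w:F. ✗
w: successors {s}; not q and not p there: s:F. ✗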